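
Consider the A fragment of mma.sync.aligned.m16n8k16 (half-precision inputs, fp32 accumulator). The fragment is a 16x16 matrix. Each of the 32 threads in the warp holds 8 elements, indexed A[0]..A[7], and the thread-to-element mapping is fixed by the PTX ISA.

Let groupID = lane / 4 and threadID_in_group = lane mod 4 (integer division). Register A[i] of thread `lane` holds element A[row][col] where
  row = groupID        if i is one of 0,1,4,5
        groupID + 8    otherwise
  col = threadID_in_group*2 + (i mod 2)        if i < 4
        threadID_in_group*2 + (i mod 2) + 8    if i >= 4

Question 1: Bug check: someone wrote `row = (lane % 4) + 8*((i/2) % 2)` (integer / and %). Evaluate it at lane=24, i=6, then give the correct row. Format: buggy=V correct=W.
buggy=8 correct=14

`(lane % 4) + 8*((i/2) % 2)`[24,6]⇒8
24: gr=6,th=0
[6] (6+8,0*2+0+8) = (14,8)
row: 8 vs 14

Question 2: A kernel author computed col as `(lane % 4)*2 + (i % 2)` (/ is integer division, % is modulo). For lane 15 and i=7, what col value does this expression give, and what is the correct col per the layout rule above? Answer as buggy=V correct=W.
buggy=7 correct=15

`(lane % 4)*2 + (i % 2)`[15,7]=>7
L=15=>grp=15>>2=3, tig=15&3=3
[7]=>row 3+8=11  col 3·2+1+8=15
col: 7 vs 15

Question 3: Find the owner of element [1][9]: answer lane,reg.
4,5

r=1->g=1,rb=0  c=9->cb=1,t=0,b0=1
L=1*4+0=4  i=1*4+0*2+1=5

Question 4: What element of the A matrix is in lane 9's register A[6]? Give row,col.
lane 9: g=2 (9/4), t=1 (9%4)
i=6: r=2+8=10, c=1*2+0+8=10

10,10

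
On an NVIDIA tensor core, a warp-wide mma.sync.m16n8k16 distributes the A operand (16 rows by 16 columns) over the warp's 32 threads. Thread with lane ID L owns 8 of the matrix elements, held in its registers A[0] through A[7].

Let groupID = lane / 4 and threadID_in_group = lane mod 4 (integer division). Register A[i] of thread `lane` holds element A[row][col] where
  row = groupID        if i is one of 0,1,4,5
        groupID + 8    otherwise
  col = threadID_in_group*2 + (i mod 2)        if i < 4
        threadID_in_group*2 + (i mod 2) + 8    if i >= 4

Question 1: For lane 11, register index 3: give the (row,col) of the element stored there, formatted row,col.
11: G=2,T=3
[3] (2+8,3*2+1+0) = (10,7)

10,7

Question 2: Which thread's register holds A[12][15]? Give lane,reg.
19,7

r:12=>grp=4,rB=1  c:15=>cB=1,tig=3,lo=1
L=4*4+3=19  i=1*4+1*2+1=7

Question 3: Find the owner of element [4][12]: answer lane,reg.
18,4

r=4→G=4,rhi=0  c=12→chi=1,T=2,p=0
L=4*4+2=18  i=1*4+0*2+0=4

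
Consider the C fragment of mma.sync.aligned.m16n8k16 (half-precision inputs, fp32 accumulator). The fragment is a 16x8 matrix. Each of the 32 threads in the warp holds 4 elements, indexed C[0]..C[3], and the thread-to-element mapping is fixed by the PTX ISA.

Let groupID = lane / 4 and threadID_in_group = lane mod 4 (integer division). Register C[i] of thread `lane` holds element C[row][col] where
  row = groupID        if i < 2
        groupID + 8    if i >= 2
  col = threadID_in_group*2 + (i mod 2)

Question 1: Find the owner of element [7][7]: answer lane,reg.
31,1

r: 7->gid=7,r8=0  c: 7->tid=3,i&1=1
L=7*4+3=31  i=0*2+1=1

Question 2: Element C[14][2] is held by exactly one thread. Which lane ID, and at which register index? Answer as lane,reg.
25,2

r: 14->gid=6,r8=1  c: 2->tid=1,i&1=0
L=6*4+1=25  i=1*2+0=2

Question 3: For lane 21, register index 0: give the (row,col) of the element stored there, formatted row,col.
21: G=5,T=1
[0] (5+0,1*2+0) = (5,2)

5,2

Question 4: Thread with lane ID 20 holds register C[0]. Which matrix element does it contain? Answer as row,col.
20: grp=5,tig=0
[0] (5+0,0*2+0) = (5,0)

5,0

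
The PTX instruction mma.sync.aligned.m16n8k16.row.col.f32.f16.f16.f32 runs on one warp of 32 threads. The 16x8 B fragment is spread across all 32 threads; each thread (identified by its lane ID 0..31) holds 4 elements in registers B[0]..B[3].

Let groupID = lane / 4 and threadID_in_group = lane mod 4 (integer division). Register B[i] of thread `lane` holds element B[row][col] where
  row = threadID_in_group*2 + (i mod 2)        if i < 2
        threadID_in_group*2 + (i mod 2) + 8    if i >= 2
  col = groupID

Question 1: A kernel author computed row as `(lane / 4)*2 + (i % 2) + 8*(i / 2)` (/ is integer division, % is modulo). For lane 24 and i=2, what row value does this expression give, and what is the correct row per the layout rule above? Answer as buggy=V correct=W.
`(lane / 4)*2 + (i % 2) + 8*(i / 2)`[24,2]→20
L=24→G=24>>2=6, T=24&3=0
[2]→row 0·2+0+8=8  col G=6
row: 20 vs 8

buggy=20 correct=8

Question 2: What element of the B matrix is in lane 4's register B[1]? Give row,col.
1,1

lane 4->4/4=1, 4 mod 4=0
i=1  r:2·0+1+0->1  c:1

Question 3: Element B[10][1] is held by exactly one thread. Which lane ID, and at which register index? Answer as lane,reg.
5,2

c:1=>grp=1  r:10=>rB=1,tig=1,lo=0
L=1*4+1=5  i=1*2+0=2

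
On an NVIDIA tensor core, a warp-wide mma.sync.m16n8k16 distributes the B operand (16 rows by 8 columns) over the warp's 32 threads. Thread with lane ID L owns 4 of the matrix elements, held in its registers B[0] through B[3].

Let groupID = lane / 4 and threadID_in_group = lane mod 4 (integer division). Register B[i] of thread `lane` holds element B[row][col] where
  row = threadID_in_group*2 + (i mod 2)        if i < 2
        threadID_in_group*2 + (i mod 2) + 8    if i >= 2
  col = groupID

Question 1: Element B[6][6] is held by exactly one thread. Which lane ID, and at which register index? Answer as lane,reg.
27,0

c:6=>grp=6  r:6=>rB=0,tig=3,lo=0
L=6*4+3=27  i=0*2+0=0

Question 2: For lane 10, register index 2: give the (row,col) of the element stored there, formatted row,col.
L=10→G=10>>2=2, T=10&3=2
[2]→row 2·2+0+8=12  col G=2

12,2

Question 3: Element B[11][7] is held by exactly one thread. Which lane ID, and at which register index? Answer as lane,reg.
c: 7->gid=7  r: 11->r8=1,tid=1,i&1=1
L=7*4+1=29  i=1*2+1=3

29,3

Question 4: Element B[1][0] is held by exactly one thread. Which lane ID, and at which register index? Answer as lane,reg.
0,1

c=0->g=0  r=1->rb=0,t=0,b0=1
L=0*4+0=0  i=0*2+1=1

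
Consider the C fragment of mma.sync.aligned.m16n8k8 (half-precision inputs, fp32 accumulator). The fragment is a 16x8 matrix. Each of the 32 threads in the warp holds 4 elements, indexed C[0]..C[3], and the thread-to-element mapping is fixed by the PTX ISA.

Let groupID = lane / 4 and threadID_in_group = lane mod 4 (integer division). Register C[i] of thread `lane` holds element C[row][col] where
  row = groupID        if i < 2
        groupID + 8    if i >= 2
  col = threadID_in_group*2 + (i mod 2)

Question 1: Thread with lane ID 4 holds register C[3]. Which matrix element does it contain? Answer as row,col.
lane 4: grp=1 (4/4), tig=0 (4%4)
i=3: r=1+8=9, c=0*2+1=1

9,1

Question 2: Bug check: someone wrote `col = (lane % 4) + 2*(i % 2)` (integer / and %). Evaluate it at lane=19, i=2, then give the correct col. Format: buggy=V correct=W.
buggy=3 correct=6

`(lane % 4) + 2*(i % 2)`[19,2]⇒3
19: gr=4,th=3
[2] (4+8,3*2+0) = (12,6)
col: 3 vs 6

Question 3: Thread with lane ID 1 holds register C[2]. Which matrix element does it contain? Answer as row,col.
1: gid=0,tid=1
[2] (0+8,1*2+0) = (8,2)

8,2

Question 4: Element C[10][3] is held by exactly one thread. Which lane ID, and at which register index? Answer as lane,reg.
r=10⇒gr=2,Rb=1  c=3⇒th=1,odd=1
L=2*4+1=9  i=1*2+1=3

9,3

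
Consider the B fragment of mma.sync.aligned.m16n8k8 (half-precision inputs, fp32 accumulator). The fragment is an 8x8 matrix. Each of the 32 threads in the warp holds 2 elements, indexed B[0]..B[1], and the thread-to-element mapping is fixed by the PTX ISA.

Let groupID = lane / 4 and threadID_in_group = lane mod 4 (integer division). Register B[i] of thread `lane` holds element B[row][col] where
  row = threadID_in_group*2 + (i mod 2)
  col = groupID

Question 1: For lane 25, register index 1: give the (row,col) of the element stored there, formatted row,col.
3,6

lane 25: gr=6 (25/4), th=1 (25%4)
i=1: r=1*2+1=3, c=gr=6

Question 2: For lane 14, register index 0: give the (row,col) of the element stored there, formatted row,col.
14: g=3,t=2
[0] (2*2+0,3) = (4,3)

4,3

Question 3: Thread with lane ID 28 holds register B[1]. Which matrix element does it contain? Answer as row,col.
L=28⇒gr=28>>2=7, th=28&3=0
[1]⇒row 0·2+1=1  col gr=7

1,7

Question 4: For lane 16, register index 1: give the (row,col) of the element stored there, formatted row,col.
1,4

16: gid=4,tid=0
[1] (0*2+1,4) = (1,4)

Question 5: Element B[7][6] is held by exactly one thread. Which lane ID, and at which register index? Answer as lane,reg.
c=6⇒gr=6  r=7⇒th=3,odd=1
L=6*4+3=27  i=1=1

27,1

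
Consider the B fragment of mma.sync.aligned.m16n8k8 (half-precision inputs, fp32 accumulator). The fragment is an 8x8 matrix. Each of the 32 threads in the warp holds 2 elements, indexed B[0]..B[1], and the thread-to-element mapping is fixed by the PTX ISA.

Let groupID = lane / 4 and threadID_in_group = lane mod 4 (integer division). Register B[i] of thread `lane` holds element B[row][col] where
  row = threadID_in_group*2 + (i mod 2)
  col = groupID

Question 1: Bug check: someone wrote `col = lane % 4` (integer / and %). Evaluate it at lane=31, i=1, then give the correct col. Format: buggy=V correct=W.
buggy=3 correct=7

`lane % 4`[31,1]->3
lane 31: g=7 (31/4), t=3 (31%4)
i=1: r=3*2+1=7, c=g=7
col: 3 vs 7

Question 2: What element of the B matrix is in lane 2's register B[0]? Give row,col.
4,0

2: gr=0,th=2
[0] (2*2+0,0) = (4,0)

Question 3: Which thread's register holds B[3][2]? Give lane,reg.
c=2→G=2  r=3→T=1,p=1
L=2*4+1=9  i=1=1

9,1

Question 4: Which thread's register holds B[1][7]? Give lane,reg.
28,1

c: 7->gid=7  r: 1->tid=0,i&1=1
L=7*4+0=28  i=1=1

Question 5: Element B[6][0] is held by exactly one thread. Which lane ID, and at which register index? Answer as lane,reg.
c: 0->gid=0  r: 6->tid=3,i&1=0
L=0*4+3=3  i=0=0

3,0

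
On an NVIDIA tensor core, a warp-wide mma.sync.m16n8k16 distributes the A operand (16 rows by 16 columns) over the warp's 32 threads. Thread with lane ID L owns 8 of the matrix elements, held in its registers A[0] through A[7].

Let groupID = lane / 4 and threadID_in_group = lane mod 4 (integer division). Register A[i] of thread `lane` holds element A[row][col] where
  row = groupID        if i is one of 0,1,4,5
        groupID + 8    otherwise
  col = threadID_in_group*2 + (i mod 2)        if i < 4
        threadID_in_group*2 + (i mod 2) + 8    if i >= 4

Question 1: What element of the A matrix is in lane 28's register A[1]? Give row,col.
7,1

28: gr=7,th=0
[1] (7+0,0*2+1+0) = (7,1)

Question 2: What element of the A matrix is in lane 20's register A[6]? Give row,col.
20: g=5,t=0
[6] (5+8,0*2+0+8) = (13,8)

13,8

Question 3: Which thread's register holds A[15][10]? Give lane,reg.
29,6

r=15⇒gr=7,Rb=1  c=10⇒Cb=1,th=1,odd=0
L=7*4+1=29  i=1*4+1*2+0=6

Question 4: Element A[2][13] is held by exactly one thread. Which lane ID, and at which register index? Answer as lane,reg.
10,5

r=2→G=2,rhi=0  c=13→chi=1,T=2,p=1
L=2*4+2=10  i=1*4+0*2+1=5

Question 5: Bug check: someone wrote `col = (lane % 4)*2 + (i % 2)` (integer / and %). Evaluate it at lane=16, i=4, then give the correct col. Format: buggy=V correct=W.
`(lane % 4)*2 + (i % 2)`[16,4]->0
16: g=4,t=0
[4] (4+0,0*2+0+8) = (4,8)
col: 0 vs 8

buggy=0 correct=8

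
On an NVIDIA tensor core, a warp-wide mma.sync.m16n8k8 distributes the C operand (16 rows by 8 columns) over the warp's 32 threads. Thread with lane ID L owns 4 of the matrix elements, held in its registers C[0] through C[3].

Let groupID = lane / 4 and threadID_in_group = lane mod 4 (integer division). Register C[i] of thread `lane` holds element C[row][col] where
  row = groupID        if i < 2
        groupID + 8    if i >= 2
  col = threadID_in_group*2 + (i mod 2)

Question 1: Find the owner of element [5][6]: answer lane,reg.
23,0

r=5⇒gr=5,Rb=0  c=6⇒th=3,odd=0
L=5*4+3=23  i=0*2+0=0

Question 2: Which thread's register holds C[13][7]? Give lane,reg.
23,3

r=13→G=5,rhi=1  c=7→T=3,p=1
L=5*4+3=23  i=1*2+1=3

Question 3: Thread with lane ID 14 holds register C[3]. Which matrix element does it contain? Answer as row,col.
lane 14: g=3 (14/4), t=2 (14%4)
i=3: r=3+8=11, c=2*2+1=5

11,5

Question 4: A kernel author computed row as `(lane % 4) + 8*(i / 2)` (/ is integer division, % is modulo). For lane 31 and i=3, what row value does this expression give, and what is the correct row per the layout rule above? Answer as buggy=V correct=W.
`(lane % 4) + 8*(i / 2)`[31,3]->11
31: gid=7,tid=3
[3] (7+8,3*2+1) = (15,7)
row: 11 vs 15

buggy=11 correct=15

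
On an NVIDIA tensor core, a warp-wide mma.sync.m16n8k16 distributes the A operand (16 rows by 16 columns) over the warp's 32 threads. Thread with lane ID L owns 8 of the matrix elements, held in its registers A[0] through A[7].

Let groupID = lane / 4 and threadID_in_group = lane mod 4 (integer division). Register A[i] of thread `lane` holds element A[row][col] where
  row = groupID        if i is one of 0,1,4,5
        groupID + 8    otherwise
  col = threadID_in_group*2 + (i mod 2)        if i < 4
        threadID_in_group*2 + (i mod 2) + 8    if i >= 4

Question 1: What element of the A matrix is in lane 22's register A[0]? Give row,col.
5,4

lane 22->22/4=5, 22 mod 4=2
i=0  r:5+0->5  c:2·2+0+0->4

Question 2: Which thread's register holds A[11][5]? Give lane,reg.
14,3

r:11=>grp=3,rB=1  c:5=>cB=0,tig=2,lo=1
L=3*4+2=14  i=0*4+1*2+1=3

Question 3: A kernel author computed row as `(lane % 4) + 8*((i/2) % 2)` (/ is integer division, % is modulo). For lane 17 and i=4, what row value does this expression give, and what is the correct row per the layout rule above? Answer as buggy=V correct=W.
`(lane % 4) + 8*((i/2) % 2)`[17,4]->1
L=17->g=17>>2=4, t=17&3=1
[4]->row 4+0=4  col 1·2+0+8=10
row: 1 vs 4

buggy=1 correct=4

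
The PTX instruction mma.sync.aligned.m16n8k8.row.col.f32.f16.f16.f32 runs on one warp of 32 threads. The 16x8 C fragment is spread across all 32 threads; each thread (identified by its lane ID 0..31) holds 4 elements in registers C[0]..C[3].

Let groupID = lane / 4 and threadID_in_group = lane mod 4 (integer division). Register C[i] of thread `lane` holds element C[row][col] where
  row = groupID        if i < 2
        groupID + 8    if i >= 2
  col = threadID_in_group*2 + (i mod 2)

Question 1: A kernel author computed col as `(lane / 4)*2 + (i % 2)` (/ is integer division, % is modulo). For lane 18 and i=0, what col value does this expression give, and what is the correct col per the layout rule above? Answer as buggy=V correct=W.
buggy=8 correct=4

`(lane / 4)*2 + (i % 2)`[18,0]->8
18: g=4,t=2
[0] (4+0,2*2+0) = (4,4)
col: 8 vs 4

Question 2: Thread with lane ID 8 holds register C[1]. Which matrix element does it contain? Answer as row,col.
lane 8=>8/4=2, 8 mod 4=0
i=1  r:2+0=>2  c:2·0+1=>1

2,1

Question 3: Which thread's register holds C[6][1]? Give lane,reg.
24,1

r:6=>grp=6,rB=0  c:1=>tig=0,lo=1
L=6*4+0=24  i=0*2+1=1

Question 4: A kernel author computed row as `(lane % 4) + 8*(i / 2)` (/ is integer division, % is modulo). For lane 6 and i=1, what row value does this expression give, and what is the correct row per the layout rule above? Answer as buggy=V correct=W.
`(lane % 4) + 8*(i / 2)`[6,1]->2
6: gid=1,tid=2
[1] (1+0,2*2+1) = (1,5)
row: 2 vs 1

buggy=2 correct=1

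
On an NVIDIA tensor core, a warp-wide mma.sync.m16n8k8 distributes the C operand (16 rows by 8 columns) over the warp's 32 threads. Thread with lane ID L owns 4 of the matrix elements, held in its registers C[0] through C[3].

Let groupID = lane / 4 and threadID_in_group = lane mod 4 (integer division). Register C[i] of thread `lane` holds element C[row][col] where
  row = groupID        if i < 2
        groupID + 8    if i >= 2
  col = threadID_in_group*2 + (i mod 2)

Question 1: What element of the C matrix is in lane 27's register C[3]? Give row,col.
lane 27: G=6 (27/4), T=3 (27%4)
i=3: r=6+8=14, c=3*2+1=7

14,7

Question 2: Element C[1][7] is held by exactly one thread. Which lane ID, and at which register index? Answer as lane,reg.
7,1

r=1->g=1,rb=0  c=7->t=3,b0=1
L=1*4+3=7  i=0*2+1=1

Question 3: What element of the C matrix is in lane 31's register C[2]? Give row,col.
lane 31: g=7 (31/4), t=3 (31%4)
i=2: r=7+8=15, c=3*2+0=6

15,6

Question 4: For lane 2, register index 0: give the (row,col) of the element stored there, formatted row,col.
0,4

lane 2: g=0 (2/4), t=2 (2%4)
i=0: r=0+0=0, c=2*2+0=4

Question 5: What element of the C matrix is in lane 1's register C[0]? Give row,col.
0,2

L=1->g=1>>2=0, t=1&3=1
[0]->row 0+0=0  col 1·2+0=2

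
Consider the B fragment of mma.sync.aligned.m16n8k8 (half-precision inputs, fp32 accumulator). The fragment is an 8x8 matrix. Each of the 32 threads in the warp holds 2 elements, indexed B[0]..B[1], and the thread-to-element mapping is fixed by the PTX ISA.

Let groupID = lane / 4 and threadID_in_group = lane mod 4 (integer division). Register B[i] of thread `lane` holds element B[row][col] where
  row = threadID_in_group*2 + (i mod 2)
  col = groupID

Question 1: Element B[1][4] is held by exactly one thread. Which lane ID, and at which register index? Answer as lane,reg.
c=4->g=4  r=1->t=0,b0=1
L=4*4+0=16  i=1=1

16,1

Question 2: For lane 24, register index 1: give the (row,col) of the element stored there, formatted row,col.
1,6

lane 24→24/4=6, 24 mod 4=0
i=1  r:2·0+1→1  c:6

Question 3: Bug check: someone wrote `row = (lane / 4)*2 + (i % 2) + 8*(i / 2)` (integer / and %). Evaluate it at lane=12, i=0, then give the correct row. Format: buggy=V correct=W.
`(lane / 4)*2 + (i % 2) + 8*(i / 2)`[12,0]→6
12: G=3,T=0
[0] (0*2+0,3) = (0,3)
row: 6 vs 0

buggy=6 correct=0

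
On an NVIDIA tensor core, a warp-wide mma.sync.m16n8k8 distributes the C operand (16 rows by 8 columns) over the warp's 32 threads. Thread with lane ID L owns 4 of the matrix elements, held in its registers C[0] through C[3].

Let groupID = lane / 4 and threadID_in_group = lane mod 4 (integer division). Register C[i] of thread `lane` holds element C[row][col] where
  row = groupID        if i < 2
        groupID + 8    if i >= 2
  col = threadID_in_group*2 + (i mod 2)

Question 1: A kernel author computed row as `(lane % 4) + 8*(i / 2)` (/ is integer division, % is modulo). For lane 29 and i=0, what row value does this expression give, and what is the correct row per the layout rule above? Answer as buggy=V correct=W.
`(lane % 4) + 8*(i / 2)`[29,0]→1
29: G=7,T=1
[0] (7+0,1*2+0) = (7,2)
row: 1 vs 7

buggy=1 correct=7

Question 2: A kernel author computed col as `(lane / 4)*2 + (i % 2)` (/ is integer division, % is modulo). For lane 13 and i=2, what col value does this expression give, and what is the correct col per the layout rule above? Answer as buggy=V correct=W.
buggy=6 correct=2

`(lane / 4)*2 + (i % 2)`[13,2]->6
lane 13->13/4=3, 13 mod 4=1
i=2  r:3+8->11  c:2·1+0->2
col: 6 vs 2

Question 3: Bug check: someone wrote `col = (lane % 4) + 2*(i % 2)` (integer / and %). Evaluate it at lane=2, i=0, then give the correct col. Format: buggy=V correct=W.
buggy=2 correct=4

`(lane % 4) + 2*(i % 2)`[2,0]->2
2: g=0,t=2
[0] (0+0,2*2+0) = (0,4)
col: 2 vs 4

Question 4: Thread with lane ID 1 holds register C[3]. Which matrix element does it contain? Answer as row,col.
1: G=0,T=1
[3] (0+8,1*2+1) = (8,3)

8,3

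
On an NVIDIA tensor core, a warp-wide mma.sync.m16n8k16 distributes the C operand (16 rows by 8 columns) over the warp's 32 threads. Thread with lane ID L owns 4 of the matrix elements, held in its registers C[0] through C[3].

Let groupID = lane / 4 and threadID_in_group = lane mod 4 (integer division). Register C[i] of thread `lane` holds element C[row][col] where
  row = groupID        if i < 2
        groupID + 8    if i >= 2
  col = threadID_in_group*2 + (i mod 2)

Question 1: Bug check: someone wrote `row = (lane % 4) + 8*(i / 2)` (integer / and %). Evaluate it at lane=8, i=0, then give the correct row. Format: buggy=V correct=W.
buggy=0 correct=2

`(lane % 4) + 8*(i / 2)`[8,0]⇒0
L=8⇒gr=8>>2=2, th=8&3=0
[0]⇒row 2+0=2  col 0·2+0=0
row: 0 vs 2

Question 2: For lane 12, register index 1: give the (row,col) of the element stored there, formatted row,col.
12: gr=3,th=0
[1] (3+0,0*2+1) = (3,1)

3,1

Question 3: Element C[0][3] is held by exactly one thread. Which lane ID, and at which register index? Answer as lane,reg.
r=0->g=0,rb=0  c=3->t=1,b0=1
L=0*4+1=1  i=0*2+1=1

1,1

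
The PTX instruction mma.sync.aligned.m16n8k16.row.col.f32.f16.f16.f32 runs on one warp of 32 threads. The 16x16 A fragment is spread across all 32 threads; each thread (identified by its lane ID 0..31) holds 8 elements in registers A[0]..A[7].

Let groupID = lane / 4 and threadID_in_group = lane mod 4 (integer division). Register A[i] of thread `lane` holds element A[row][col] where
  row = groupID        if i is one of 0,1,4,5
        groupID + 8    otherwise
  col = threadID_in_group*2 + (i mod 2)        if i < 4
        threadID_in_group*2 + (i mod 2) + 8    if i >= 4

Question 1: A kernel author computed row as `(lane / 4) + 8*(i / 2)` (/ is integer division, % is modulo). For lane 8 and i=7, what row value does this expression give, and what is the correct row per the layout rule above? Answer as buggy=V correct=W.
buggy=26 correct=10

`(lane / 4) + 8*(i / 2)`[8,7]⇒26
8: gr=2,th=0
[7] (2+8,0*2+1+8) = (10,9)
row: 26 vs 10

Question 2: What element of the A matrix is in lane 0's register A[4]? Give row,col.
0,8

lane 0=>0/4=0, 0 mod 4=0
i=4  r:0+0=>0  c:2·0+0+8=>8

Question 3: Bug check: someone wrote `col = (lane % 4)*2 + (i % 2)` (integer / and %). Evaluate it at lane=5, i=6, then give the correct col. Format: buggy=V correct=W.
buggy=2 correct=10

`(lane % 4)*2 + (i % 2)`[5,6]->2
L=5->gid=5>>2=1, tid=5&3=1
[6]->row 1+8=9  col 1·2+0+8=10
col: 2 vs 10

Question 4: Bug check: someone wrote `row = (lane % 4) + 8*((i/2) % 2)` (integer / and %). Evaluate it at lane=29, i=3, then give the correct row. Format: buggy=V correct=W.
buggy=9 correct=15

`(lane % 4) + 8*((i/2) % 2)`[29,3]→9
lane 29→29/4=7, 29 mod 4=1
i=3  r:7+8→15  c:2·1+1+0→3
row: 9 vs 15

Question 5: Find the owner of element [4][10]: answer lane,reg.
17,4

r=4⇒gr=4,Rb=0  c=10⇒Cb=1,th=1,odd=0
L=4*4+1=17  i=1*4+0*2+0=4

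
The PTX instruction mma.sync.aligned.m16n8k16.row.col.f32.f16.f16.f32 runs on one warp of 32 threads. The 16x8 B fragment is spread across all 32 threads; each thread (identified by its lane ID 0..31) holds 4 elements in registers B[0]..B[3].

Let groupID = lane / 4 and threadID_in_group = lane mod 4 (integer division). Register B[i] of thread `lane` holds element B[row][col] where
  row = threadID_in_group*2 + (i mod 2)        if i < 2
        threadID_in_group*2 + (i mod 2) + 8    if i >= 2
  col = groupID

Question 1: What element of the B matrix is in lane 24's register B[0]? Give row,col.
0,6

lane 24: gr=6 (24/4), th=0 (24%4)
i=0: r=0*2+0+0=0, c=gr=6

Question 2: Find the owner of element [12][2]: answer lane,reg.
10,2

c: 2->gid=2  r: 12->r8=1,tid=2,i&1=0
L=2*4+2=10  i=1*2+0=2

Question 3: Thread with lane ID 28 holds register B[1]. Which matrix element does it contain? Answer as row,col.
lane 28=>28/4=7, 28 mod 4=0
i=1  r:2·0+1+0=>1  c:7

1,7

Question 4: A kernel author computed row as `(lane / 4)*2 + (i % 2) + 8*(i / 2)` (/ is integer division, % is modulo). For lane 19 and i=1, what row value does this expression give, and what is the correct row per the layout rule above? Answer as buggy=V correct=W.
`(lane / 4)*2 + (i % 2) + 8*(i / 2)`[19,1]⇒9
lane 19: gr=4 (19/4), th=3 (19%4)
i=1: r=3*2+1+0=7, c=gr=4
row: 9 vs 7

buggy=9 correct=7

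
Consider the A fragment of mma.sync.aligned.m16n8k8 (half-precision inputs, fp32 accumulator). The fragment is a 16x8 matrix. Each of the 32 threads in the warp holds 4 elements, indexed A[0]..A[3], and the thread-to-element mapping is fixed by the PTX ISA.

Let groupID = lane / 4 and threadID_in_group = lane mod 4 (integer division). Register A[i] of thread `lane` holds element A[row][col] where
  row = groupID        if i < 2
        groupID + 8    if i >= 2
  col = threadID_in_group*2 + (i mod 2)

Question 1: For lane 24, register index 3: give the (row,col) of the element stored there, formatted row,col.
L=24⇒gr=24>>2=6, th=24&3=0
[3]⇒row 6+8=14  col 0·2+1=1

14,1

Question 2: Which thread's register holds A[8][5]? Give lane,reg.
r=8→G=0,rhi=1  c=5→T=2,p=1
L=0*4+2=2  i=1*2+1=3

2,3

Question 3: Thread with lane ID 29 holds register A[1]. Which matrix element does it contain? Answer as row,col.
7,3

L=29->g=29>>2=7, t=29&3=1
[1]->row 7+0=7  col 1·2+1=3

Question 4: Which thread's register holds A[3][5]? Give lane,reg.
r:3=>grp=3,rB=0  c:5=>tig=2,lo=1
L=3*4+2=14  i=0*2+1=1

14,1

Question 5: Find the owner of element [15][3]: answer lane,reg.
29,3

r: 15->gid=7,r8=1  c: 3->tid=1,i&1=1
L=7*4+1=29  i=1*2+1=3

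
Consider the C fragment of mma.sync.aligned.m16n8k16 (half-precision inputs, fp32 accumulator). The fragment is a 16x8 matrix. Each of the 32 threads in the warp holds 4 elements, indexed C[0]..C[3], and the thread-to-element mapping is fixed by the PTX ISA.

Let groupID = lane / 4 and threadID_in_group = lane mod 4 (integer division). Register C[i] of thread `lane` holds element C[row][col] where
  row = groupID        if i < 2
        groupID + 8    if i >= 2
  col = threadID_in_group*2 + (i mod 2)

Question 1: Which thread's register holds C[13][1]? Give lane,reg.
r: 13->gid=5,r8=1  c: 1->tid=0,i&1=1
L=5*4+0=20  i=1*2+1=3

20,3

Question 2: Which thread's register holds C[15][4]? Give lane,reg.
r:15=>grp=7,rB=1  c:4=>tig=2,lo=0
L=7*4+2=30  i=1*2+0=2

30,2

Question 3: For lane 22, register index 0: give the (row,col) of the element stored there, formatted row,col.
lane 22: gr=5 (22/4), th=2 (22%4)
i=0: r=5+0=5, c=2*2+0=4

5,4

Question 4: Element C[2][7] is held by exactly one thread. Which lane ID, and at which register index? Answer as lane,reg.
r=2→G=2,rhi=0  c=7→T=3,p=1
L=2*4+3=11  i=0*2+1=1

11,1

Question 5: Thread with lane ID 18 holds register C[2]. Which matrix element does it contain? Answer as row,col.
12,4

18: gid=4,tid=2
[2] (4+8,2*2+0) = (12,4)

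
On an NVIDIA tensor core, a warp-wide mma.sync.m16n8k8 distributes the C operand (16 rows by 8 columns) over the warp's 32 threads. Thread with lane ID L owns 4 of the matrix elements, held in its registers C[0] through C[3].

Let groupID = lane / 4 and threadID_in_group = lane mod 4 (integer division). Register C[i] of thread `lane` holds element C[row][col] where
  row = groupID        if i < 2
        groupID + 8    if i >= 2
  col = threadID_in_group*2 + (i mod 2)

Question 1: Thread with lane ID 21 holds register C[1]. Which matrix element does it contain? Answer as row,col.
5,3

lane 21⇒21/4=5, 21 mod 4=1
i=1  r:5+0⇒5  c:2·1+1⇒3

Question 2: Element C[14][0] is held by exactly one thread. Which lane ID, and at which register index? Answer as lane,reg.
r=14→G=6,rhi=1  c=0→T=0,p=0
L=6*4+0=24  i=1*2+0=2

24,2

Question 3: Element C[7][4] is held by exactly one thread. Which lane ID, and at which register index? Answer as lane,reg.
30,0

r=7→G=7,rhi=0  c=4→T=2,p=0
L=7*4+2=30  i=0*2+0=0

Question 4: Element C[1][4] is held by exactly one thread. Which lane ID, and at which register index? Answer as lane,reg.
6,0

r=1→G=1,rhi=0  c=4→T=2,p=0
L=1*4+2=6  i=0*2+0=0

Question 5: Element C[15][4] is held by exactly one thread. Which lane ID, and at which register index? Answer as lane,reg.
r=15⇒gr=7,Rb=1  c=4⇒th=2,odd=0
L=7*4+2=30  i=1*2+0=2

30,2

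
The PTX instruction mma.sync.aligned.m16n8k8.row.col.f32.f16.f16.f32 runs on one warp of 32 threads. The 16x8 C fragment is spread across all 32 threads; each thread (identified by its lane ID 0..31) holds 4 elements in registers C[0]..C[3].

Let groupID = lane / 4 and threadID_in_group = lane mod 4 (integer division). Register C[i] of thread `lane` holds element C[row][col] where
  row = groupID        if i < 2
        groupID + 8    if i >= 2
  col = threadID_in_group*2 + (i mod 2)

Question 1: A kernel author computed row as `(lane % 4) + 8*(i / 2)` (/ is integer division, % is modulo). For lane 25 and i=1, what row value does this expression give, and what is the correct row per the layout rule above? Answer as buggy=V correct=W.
`(lane % 4) + 8*(i / 2)`[25,1]=>1
lane 25: grp=6 (25/4), tig=1 (25%4)
i=1: r=6+0=6, c=1*2+1=3
row: 1 vs 6

buggy=1 correct=6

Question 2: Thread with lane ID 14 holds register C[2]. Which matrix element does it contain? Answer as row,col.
lane 14: grp=3 (14/4), tig=2 (14%4)
i=2: r=3+8=11, c=2*2+0=4

11,4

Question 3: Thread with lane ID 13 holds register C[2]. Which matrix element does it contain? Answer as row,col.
lane 13->13/4=3, 13 mod 4=1
i=2  r:3+8->11  c:2·1+0->2

11,2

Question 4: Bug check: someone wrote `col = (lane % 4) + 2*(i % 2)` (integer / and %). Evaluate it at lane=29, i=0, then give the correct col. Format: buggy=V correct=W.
buggy=1 correct=2

`(lane % 4) + 2*(i % 2)`[29,0]->1
lane 29->29/4=7, 29 mod 4=1
i=0  r:7+0->7  c:2·1+0->2
col: 1 vs 2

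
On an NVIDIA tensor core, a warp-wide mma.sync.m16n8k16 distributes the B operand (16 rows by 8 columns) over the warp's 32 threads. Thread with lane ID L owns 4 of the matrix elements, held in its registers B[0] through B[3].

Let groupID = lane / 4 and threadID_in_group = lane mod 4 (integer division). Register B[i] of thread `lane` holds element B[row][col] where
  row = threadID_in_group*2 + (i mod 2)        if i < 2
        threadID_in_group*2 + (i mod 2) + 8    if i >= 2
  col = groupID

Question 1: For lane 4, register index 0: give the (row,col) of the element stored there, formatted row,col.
4: gr=1,th=0
[0] (0*2+0+0,1) = (0,1)

0,1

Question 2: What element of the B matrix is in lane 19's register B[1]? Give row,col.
lane 19=>19/4=4, 19 mod 4=3
i=1  r:2·3+1+0=>7  c:4

7,4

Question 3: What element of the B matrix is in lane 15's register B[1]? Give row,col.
L=15->g=15>>2=3, t=15&3=3
[1]->row 3·2+1+0=7  col g=3

7,3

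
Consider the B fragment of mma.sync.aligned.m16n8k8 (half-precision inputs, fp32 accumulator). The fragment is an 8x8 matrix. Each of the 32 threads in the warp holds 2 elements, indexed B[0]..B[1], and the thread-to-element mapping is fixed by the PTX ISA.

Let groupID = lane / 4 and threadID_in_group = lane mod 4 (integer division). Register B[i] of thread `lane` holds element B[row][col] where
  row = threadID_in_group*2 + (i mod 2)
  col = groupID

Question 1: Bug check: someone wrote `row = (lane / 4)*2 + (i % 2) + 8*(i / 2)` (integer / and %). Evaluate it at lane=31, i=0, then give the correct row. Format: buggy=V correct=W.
`(lane / 4)*2 + (i % 2) + 8*(i / 2)`[31,0]→14
31: G=7,T=3
[0] (3*2+0,7) = (6,7)
row: 14 vs 6

buggy=14 correct=6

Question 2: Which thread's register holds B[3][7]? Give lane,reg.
c=7→G=7  r=3→T=1,p=1
L=7*4+1=29  i=1=1

29,1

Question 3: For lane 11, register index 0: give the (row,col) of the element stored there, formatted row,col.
6,2

lane 11: grp=2 (11/4), tig=3 (11%4)
i=0: r=3*2+0=6, c=grp=2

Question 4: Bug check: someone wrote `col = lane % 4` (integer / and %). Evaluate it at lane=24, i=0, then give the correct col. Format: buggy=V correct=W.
`lane % 4`[24,0]→0
lane 24: G=6 (24/4), T=0 (24%4)
i=0: r=0*2+0=0, c=G=6
col: 0 vs 6

buggy=0 correct=6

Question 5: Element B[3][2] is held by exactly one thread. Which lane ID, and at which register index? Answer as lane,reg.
c=2->g=2  r=3->t=1,b0=1
L=2*4+1=9  i=1=1

9,1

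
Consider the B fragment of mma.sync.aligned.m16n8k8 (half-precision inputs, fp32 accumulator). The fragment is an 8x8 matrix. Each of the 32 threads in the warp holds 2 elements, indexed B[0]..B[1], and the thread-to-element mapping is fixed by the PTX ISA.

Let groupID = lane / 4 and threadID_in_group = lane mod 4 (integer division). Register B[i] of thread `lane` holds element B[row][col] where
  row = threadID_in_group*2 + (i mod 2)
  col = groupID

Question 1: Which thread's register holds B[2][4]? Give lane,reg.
17,0

c:4=>grp=4  r:2=>tig=1,lo=0
L=4*4+1=17  i=0=0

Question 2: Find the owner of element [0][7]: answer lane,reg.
c:7=>grp=7  r:0=>tig=0,lo=0
L=7*4+0=28  i=0=0

28,0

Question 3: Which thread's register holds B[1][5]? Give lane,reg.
c=5->g=5  r=1->t=0,b0=1
L=5*4+0=20  i=1=1

20,1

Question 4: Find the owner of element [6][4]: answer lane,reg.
c:4=>grp=4  r:6=>tig=3,lo=0
L=4*4+3=19  i=0=0

19,0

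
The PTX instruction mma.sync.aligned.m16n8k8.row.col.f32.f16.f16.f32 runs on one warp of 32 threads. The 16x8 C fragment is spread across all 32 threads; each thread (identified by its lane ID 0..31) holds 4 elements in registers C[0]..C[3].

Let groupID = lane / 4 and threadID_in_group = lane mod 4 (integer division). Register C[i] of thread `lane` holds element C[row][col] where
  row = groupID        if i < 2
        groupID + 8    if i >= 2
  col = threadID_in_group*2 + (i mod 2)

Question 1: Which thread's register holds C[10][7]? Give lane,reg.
11,3

r=10→G=2,rhi=1  c=7→T=3,p=1
L=2*4+3=11  i=1*2+1=3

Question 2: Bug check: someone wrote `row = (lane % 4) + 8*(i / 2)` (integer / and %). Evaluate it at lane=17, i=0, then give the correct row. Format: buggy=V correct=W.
buggy=1 correct=4

`(lane % 4) + 8*(i / 2)`[17,0]->1
L=17->gid=17>>2=4, tid=17&3=1
[0]->row 4+0=4  col 1·2+0=2
row: 1 vs 4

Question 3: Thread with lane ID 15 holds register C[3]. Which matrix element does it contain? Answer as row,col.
lane 15->15/4=3, 15 mod 4=3
i=3  r:3+8->11  c:2·3+1->7

11,7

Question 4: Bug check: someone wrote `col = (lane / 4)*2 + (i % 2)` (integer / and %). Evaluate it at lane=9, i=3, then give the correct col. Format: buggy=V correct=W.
`(lane / 4)*2 + (i % 2)`[9,3]⇒5
lane 9⇒9/4=2, 9 mod 4=1
i=3  r:2+8⇒10  c:2·1+1⇒3
col: 5 vs 3

buggy=5 correct=3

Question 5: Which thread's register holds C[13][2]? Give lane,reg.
21,2

r=13→G=5,rhi=1  c=2→T=1,p=0
L=5*4+1=21  i=1*2+0=2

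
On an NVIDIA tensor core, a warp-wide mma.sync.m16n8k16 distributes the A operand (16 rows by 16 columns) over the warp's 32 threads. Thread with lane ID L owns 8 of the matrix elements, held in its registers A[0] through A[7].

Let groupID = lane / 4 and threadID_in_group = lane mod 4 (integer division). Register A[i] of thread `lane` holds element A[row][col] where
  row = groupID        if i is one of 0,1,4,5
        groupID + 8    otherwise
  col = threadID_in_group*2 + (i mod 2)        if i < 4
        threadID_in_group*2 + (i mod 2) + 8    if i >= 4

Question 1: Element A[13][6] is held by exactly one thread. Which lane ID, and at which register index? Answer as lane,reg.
r=13→G=5,rhi=1  c=6→chi=0,T=3,p=0
L=5*4+3=23  i=0*4+1*2+0=2

23,2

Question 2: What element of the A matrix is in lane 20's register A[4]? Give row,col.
lane 20: gr=5 (20/4), th=0 (20%4)
i=4: r=5+0=5, c=0*2+0+8=8

5,8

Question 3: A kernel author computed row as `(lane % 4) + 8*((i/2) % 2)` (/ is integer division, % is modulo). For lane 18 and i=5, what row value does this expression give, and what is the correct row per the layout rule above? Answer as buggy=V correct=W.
buggy=2 correct=4

`(lane % 4) + 8*((i/2) % 2)`[18,5]->2
L=18->gid=18>>2=4, tid=18&3=2
[5]->row 4+0=4  col 2·2+1+8=13
row: 2 vs 4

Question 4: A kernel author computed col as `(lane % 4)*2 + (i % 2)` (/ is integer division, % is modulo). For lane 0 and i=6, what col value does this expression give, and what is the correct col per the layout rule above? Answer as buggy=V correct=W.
buggy=0 correct=8

`(lane % 4)*2 + (i % 2)`[0,6]⇒0
lane 0⇒0/4=0, 0 mod 4=0
i=6  r:0+8⇒8  c:2·0+0+8⇒8
col: 0 vs 8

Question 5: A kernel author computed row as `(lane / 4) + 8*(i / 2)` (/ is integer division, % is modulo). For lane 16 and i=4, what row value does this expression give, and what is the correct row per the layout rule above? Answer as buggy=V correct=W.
buggy=20 correct=4

`(lane / 4) + 8*(i / 2)`[16,4]⇒20
16: gr=4,th=0
[4] (4+0,0*2+0+8) = (4,8)
row: 20 vs 4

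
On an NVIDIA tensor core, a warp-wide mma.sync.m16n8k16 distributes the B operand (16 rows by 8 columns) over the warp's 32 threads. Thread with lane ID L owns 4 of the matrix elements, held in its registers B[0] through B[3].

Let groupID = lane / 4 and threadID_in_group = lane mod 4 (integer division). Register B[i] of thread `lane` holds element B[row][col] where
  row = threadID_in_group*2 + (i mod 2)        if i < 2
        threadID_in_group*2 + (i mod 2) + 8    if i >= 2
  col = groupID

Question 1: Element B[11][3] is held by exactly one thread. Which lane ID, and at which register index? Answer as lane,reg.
13,3

c:3=>grp=3  r:11=>rB=1,tig=1,lo=1
L=3*4+1=13  i=1*2+1=3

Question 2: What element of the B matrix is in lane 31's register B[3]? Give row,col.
lane 31: gr=7 (31/4), th=3 (31%4)
i=3: r=3*2+1+8=15, c=gr=7

15,7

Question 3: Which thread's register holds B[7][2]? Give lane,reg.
c:2=>grp=2  r:7=>rB=0,tig=3,lo=1
L=2*4+3=11  i=0*2+1=1

11,1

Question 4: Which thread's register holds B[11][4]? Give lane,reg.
c=4->g=4  r=11->rb=1,t=1,b0=1
L=4*4+1=17  i=1*2+1=3

17,3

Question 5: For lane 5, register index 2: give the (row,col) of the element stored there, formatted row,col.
10,1

L=5⇒gr=5>>2=1, th=5&3=1
[2]⇒row 1·2+0+8=10  col gr=1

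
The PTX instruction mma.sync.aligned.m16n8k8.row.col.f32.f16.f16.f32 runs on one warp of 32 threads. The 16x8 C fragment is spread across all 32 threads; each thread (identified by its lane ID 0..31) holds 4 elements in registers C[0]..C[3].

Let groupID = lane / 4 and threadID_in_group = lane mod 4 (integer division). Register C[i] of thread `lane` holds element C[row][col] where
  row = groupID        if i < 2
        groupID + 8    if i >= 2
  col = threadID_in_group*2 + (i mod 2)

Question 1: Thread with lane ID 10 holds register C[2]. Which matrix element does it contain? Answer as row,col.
10,4

lane 10: gid=2 (10/4), tid=2 (10%4)
i=2: r=2+8=10, c=2*2+0=4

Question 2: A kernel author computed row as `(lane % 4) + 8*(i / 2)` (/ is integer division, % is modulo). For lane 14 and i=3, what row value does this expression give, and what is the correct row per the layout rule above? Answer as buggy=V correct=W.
`(lane % 4) + 8*(i / 2)`[14,3]⇒10
14: gr=3,th=2
[3] (3+8,2*2+1) = (11,5)
row: 10 vs 11

buggy=10 correct=11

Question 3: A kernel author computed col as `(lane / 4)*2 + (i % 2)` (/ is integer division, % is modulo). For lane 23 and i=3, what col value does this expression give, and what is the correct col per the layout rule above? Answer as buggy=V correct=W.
buggy=11 correct=7

`(lane / 4)*2 + (i % 2)`[23,3]->11
lane 23->23/4=5, 23 mod 4=3
i=3  r:5+8->13  c:2·3+1->7
col: 11 vs 7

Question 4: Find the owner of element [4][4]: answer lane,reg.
18,0

r:4=>grp=4,rB=0  c:4=>tig=2,lo=0
L=4*4+2=18  i=0*2+0=0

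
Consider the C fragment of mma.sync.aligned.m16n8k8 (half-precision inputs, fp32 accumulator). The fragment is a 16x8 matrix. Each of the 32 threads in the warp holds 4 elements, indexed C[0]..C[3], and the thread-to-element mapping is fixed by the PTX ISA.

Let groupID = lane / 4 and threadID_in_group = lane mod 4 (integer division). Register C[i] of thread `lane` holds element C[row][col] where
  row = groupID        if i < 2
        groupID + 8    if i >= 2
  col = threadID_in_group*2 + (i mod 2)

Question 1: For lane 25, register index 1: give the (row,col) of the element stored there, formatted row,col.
6,3

lane 25⇒25/4=6, 25 mod 4=1
i=1  r:6+0⇒6  c:2·1+1⇒3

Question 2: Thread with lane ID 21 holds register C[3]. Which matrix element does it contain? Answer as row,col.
13,3

21: gid=5,tid=1
[3] (5+8,1*2+1) = (13,3)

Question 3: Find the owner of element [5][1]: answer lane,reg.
r=5->g=5,rb=0  c=1->t=0,b0=1
L=5*4+0=20  i=0*2+1=1

20,1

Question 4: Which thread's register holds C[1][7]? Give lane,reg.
7,1

r=1⇒gr=1,Rb=0  c=7⇒th=3,odd=1
L=1*4+3=7  i=0*2+1=1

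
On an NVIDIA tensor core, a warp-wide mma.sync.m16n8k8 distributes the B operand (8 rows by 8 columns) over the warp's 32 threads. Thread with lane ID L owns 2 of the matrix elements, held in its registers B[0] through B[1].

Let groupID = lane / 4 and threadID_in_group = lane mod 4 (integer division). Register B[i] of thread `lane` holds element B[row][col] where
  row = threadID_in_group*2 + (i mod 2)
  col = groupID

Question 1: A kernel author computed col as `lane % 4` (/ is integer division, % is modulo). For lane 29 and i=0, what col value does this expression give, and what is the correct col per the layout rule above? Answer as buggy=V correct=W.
buggy=1 correct=7

`lane % 4`[29,0]⇒1
lane 29: gr=7 (29/4), th=1 (29%4)
i=0: r=1*2+0=2, c=gr=7
col: 1 vs 7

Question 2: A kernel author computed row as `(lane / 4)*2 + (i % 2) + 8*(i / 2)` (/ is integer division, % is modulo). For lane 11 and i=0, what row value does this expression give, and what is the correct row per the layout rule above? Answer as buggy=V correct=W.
`(lane / 4)*2 + (i % 2) + 8*(i / 2)`[11,0]->4
lane 11: gid=2 (11/4), tid=3 (11%4)
i=0: r=3*2+0=6, c=gid=2
row: 4 vs 6

buggy=4 correct=6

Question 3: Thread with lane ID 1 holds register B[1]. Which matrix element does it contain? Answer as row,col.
3,0

1: grp=0,tig=1
[1] (1*2+1,0) = (3,0)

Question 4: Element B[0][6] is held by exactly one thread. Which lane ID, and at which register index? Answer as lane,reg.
24,0

c: 6->gid=6  r: 0->tid=0,i&1=0
L=6*4+0=24  i=0=0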